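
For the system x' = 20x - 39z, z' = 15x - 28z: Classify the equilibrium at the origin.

stable spiral

A = [[20,-39],[15,-28]]; det(A-λI) = λ^2 + 8λ + 25.
λ = -4 ± 3i: negative real part.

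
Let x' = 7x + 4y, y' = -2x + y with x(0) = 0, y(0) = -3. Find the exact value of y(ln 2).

48

A = [[7,4],[-2,1]]; eigenvalues λ = 5, 3.
Eigenvectors: (-2,1) for λ=5, (-1,1) for λ=3.
From the initial condition, c_1 = 3, c_2 = -6.
y(ln 2) = (3)(2^5)(1) + (-6)(2^3)(1) = 48.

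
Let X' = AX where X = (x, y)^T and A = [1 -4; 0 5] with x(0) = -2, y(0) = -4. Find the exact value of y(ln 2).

-128

A = [[1,-4],[0,5]]; eigenvalues λ = 1, 5.
Eigenvectors: (-1,0) for λ=1, (-1,1) for λ=5.
From the initial condition, c_1 = 6, c_2 = -4.
y(ln 2) = (6)(2^1)(0) + (-4)(2^5)(1) = -128.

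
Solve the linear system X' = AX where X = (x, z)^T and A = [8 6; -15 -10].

x(t) = -C_1e^(-t)sin(3t) + C_1e^(-t)cos(3t) + C_2e^(-t)sin(3t) + C_2e^(-t)cos(3t), z(t) = C_1e^(-t)sin(3t) - 2C_1e^(-t)cos(3t) - 2C_2e^(-t)sin(3t) - C_2e^(-t)cos(3t)

Coefficient matrix A = [[8, 6], [-15, -10]].
Characteristic polynomial det(A - λI) = λ^2 + 2λ + 10 = 0.
Eigenvalues λ = -1 ± 3i (complex conjugate pair).
For λ=-1+3i: an eigenvector is (1,-2) - i(-1,1) = (1 + i, -2 - i).
A real fundamental pair from Re and Im of e^((-1+3i)t)v: X_1 = e^(-t)(cos(3t)·(1,-2) + sin(3t)·(-1,1)), X_2 = e^(-t)(sin(3t)·(1,-2) - cos(3t)·(-1,1)).
General solution: C_1X_1 + C_2X_2.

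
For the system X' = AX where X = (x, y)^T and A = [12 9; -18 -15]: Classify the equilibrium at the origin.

saddle

A = [[12,9],[-18,-15]]; det(A-λI) = λ^2 + 3λ - 18.
λ = 3, -6: opposite signs.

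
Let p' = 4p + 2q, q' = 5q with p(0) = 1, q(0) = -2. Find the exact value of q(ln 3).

-486

A = [[4,2],[0,5]]; eigenvalues λ = 4, 5.
Eigenvectors: (-1,0) for λ=4, (2,1) for λ=5.
From the initial condition, c_1 = -5, c_2 = -2.
q(ln 3) = (-5)(3^4)(0) + (-2)(3^5)(1) = -486.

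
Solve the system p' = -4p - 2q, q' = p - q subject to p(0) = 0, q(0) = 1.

Coefficient matrix A = [[-4, -2], [1, -1]].
Characteristic polynomial det(A - λI) = λ^2 + 5λ + 6 = 0.
Eigenvalues λ = -2, -3.
For λ=-2: (A-λI) row 1 is [-2, -2], so an eigenvector is (-1, 1).
For λ=-3: (A-λI) row 1 is [-1, -2], so an eigenvector is (2, -1).
General solution: C_1e^(-2t)(-1,1) + C_2e^(-3t)(2,-1).
Applying p(0)=0, q(0)=1 gives C_1=2, C_2=1.

p(t) = -2e^(-2t) + 2e^(-3t), q(t) = 2e^(-2t) - e^(-3t)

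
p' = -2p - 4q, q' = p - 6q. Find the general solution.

p(t) = -2C_1e^(-4t) - 2C_2te^(-4t) - C_2e^(-4t), q(t) = -C_1e^(-4t) - C_2te^(-4t)

Coefficient matrix A = [[-2, -4], [1, -6]].
Characteristic polynomial det(A - λI) = λ^2 + 8λ + 16 = 0.
Single eigenvalue λ = -4 with algebraic multiplicity 2.
Eigenvector v = (-2,-1); generalized eigenvector w with (A-λI)w=v is (-1,0).
General solution: e^(-4t)[C_1·v + C_2·(t·v + w)].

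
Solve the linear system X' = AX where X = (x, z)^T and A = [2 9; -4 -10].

x(t) = 3K_1e^(-4t) + 3K_2te^(-4t) - K_2e^(-4t), z(t) = -2K_1e^(-4t) - 2K_2te^(-4t) + K_2e^(-4t)

Coefficient matrix A = [[2, 9], [-4, -10]].
Characteristic polynomial det(A - λI) = λ^2 + 8λ + 16 = 0.
Single eigenvalue λ = -4 with algebraic multiplicity 2.
Eigenvector v = (3,-2); generalized eigenvector w with (A-λI)w=v is (-1,1).
General solution: e^(-4t)[K_1·v + K_2·(t·v + w)].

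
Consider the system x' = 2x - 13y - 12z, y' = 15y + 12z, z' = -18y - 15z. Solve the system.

x(t) = c_1e^(2t) - c_2e^(3t) + 2c_3e^(-3t), y(t) = c_2e^(3t) - 2c_3e^(-3t), z(t) = -c_2e^(3t) + 3c_3e^(-3t)

Coefficient matrix A = [[2, -13, -12], [0, 15, 12], [0, -18, -15]].
det(A - λI) = 0 gives eigenvalues λ = 2, 3, -3.
For λ=2: eigenvector (1,0,0).
For λ=3: eigenvector (-1,1,-1).
For λ=-3: eigenvector (2,-2,3).
General solution: c_1e^(2t)(1,0,0) + c_2e^(3t)(-1,1,-1) + c_3e^(-3t)(2,-2,3).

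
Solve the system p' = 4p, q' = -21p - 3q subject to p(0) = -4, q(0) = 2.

Coefficient matrix A = [[4, 0], [-21, -3]].
Characteristic polynomial det(A - λI) = λ^2 - λ - 12 = 0.
Eigenvalues λ = -3, 4.
For λ=-3: (A-λI) row 1 is [7, 0], so an eigenvector is (0, 1).
For λ=4: (A-λI) row 2 is [-21, -7], so an eigenvector is (-1, 3).
General solution: C_1e^(-3t)(0,1) + C_2e^(4t)(-1,3).
Applying p(0)=-4, q(0)=2 gives C_1=-10, C_2=4.

p(t) = -4e^(4t), q(t) = 12e^(4t) - 10e^(-3t)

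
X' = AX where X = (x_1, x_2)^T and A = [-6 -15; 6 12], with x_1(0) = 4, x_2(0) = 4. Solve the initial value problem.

Coefficient matrix A = [[-6, -15], [6, 12]].
Characteristic polynomial det(A - λI) = λ^2 - 6λ + 18 = 0.
Eigenvalues λ = 3 ± 3i (complex conjugate pair).
For λ=3+3i: an eigenvector is (2,-1) - i(-1,1) = (2 + i, -1 - i).
A real fundamental pair from Re and Im of e^((3+3i)t)v: X_1 = e^(3t)(cos(3t)·(2,-1) + sin(3t)·(-1,1)), X_2 = e^(3t)(sin(3t)·(2,-1) - cos(3t)·(-1,1)).
General solution: K_1X_1 + K_2X_2.
Applying x_1(0)=4, x_2(0)=4 gives K_1=8, K_2=-12.

x_1(t) = -32e^(3t)sin(3t) + 4e^(3t)cos(3t), x_2(t) = 20e^(3t)sin(3t) + 4e^(3t)cos(3t)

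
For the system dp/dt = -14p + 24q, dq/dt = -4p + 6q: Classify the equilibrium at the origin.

stable node

A = [[-14,24],[-4,6]]; det(A-λI) = λ^2 + 8λ + 12.
λ = -6, -2: both negative.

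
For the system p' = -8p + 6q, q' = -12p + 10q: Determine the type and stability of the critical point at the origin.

A = [[-8,6],[-12,10]]; det(A-λI) = λ^2 - 2λ - 8.
λ = -2, 4: opposite signs.

saddle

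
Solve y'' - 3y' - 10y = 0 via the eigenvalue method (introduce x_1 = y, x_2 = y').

Let x_1 = y, x_2 = y'. Then x_1' = x_2 and x_2' = 10x_1 + 3x_2.
A = [[0,1],[10,3]]; det(A-λI) = λ^2 - 3λ - 10.
Eigenvalues λ = 5, -2 with eigenvectors (1,5), (1,-2).

y(t) = c_1e^(5t) + c_2e^(-2t)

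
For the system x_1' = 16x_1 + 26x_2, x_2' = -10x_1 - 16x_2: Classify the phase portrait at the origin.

center

A = [[16,26],[-10,-16]]; det(A-λI) = λ^2 + 4.
λ = 0 ± 2i: zero real part.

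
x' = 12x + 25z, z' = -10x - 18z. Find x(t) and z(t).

x(t) = 2K_1e^(-3t)sin(5t) - K_1e^(-3t)cos(5t) - K_2e^(-3t)sin(5t) - 2K_2e^(-3t)cos(5t), z(t) = -K_1e^(-3t)sin(5t) + K_1e^(-3t)cos(5t) + K_2e^(-3t)sin(5t) + K_2e^(-3t)cos(5t)

Coefficient matrix A = [[12, 25], [-10, -18]].
Characteristic polynomial det(A - λI) = λ^2 + 6λ + 34 = 0.
Eigenvalues λ = -3 ± 5i (complex conjugate pair).
For λ=-3+5i: an eigenvector is (-1,1) - i(2,-1) = (-1 - 2i, 1 + i).
A real fundamental pair from Re and Im of e^((-3+5i)t)v: X_1 = e^(-3t)(cos(5t)·(-1,1) + sin(5t)·(2,-1)), X_2 = e^(-3t)(sin(5t)·(-1,1) - cos(5t)·(2,-1)).
General solution: K_1X_1 + K_2X_2.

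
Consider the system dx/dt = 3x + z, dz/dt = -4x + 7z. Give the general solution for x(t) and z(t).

x(t) = c_1e^(5t) + c_2te^(5t) - c_2e^(5t), z(t) = 2c_1e^(5t) + 2c_2te^(5t) - c_2e^(5t)

Coefficient matrix A = [[3, 1], [-4, 7]].
Characteristic polynomial det(A - λI) = λ^2 - 10λ + 25 = 0.
Single eigenvalue λ = 5 with algebraic multiplicity 2.
Eigenvector v = (1,2); generalized eigenvector w with (A-λI)w=v is (-1,-1).
General solution: e^(5t)[c_1·v + c_2·(t·v + w)].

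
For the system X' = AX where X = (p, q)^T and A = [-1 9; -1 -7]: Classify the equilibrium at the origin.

A = [[-1,9],[-1,-7]]; det(A-λI) = λ^2 + 8λ + 16.
repeated λ = -4 with a single eigenvector.

stable improper node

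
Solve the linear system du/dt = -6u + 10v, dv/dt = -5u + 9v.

Coefficient matrix A = [[-6, 10], [-5, 9]].
Characteristic polynomial det(A - λI) = λ^2 - 3λ - 4 = 0.
Eigenvalues λ = 4, -1.
For λ=4: (A-λI) row 1 is [-10, 10], so an eigenvector is (-1, -1).
For λ=-1: (A-λI) row 1 is [-5, 10], so an eigenvector is (-2, -1).
General solution: C_1e^(4t)(-1,-1) + C_2e^(-t)(-2,-1).

u(t) = -C_1e^(4t) - 2C_2e^(-t), v(t) = -C_1e^(4t) - C_2e^(-t)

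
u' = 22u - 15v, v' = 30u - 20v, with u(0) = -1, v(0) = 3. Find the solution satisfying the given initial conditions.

u(t) = -22e^(t)sin(3t) - e^(t)cos(3t), v(t) = -31e^(t)sin(3t) + 3e^(t)cos(3t)

Coefficient matrix A = [[22, -15], [30, -20]].
Characteristic polynomial det(A - λI) = λ^2 - 2λ + 10 = 0.
Eigenvalues λ = 1 ± 3i (complex conjugate pair).
For λ=1+3i: an eigenvector is (1,1) - i(2,3) = (1 - 2i, 1 - 3i).
A real fundamental pair from Re and Im of e^((1+3i)t)v: X_1 = e^(t)(cos(3t)·(1,1) + sin(3t)·(2,3)), X_2 = e^(t)(sin(3t)·(1,1) - cos(3t)·(2,3)).
General solution: K_1X_1 + K_2X_2.
Applying u(0)=-1, v(0)=3 gives K_1=-9, K_2=-4.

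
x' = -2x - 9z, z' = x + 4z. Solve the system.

x(t) = -3c_1e^(t) - 3c_2te^(t) + c_2e^(t), z(t) = c_1e^(t) + c_2te^(t)

Coefficient matrix A = [[-2, -9], [1, 4]].
Characteristic polynomial det(A - λI) = λ^2 - 2λ + 1 = 0.
Single eigenvalue λ = 1 with algebraic multiplicity 2.
Eigenvector v = (-3,1); generalized eigenvector w with (A-λI)w=v is (1,0).
General solution: e^(t)[c_1·v + c_2·(t·v + w)].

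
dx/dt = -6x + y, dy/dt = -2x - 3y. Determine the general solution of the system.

Coefficient matrix A = [[-6, 1], [-2, -3]].
Characteristic polynomial det(A - λI) = λ^2 + 9λ + 20 = 0.
Eigenvalues λ = -5, -4.
For λ=-5: (A-λI) row 1 is [-1, 1], so an eigenvector is (-1, -1).
For λ=-4: (A-λI) row 1 is [-2, 1], so an eigenvector is (1, 2).
General solution: C_1e^(-5t)(-1,-1) + C_2e^(-4t)(1,2).

x(t) = -C_1e^(-5t) + C_2e^(-4t), y(t) = -C_1e^(-5t) + 2C_2e^(-4t)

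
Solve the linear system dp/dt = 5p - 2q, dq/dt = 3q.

p(t) = -K_1e^(5t) + K_2e^(3t), q(t) = K_2e^(3t)

Coefficient matrix A = [[5, -2], [0, 3]].
Characteristic polynomial det(A - λI) = λ^2 - 8λ + 15 = 0.
Eigenvalues λ = 5, 3.
For λ=5: (A-λI) row 1 is [0, -2], so an eigenvector is (-1, 0).
For λ=3: (A-λI) row 1 is [2, -2], so an eigenvector is (1, 1).
General solution: K_1e^(5t)(-1,0) + K_2e^(3t)(1,1).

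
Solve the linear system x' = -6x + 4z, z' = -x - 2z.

x(t) = -2c_1e^(-4t) - 2c_2te^(-4t) + c_2e^(-4t), z(t) = -c_1e^(-4t) - c_2te^(-4t)

Coefficient matrix A = [[-6, 4], [-1, -2]].
Characteristic polynomial det(A - λI) = λ^2 + 8λ + 16 = 0.
Single eigenvalue λ = -4 with algebraic multiplicity 2.
Eigenvector v = (-2,-1); generalized eigenvector w with (A-λI)w=v is (1,0).
General solution: e^(-4t)[c_1·v + c_2·(t·v + w)].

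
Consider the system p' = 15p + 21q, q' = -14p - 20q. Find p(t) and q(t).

p(t) = -C_1e^(-6t) - 3C_2e^(t), q(t) = C_1e^(-6t) + 2C_2e^(t)

Coefficient matrix A = [[15, 21], [-14, -20]].
Characteristic polynomial det(A - λI) = λ^2 + 5λ - 6 = 0.
Eigenvalues λ = -6, 1.
For λ=-6: (A-λI) row 1 is [21, 21], so an eigenvector is (-1, 1).
For λ=1: (A-λI) row 1 is [14, 21], so an eigenvector is (-3, 2).
General solution: C_1e^(-6t)(-1,1) + C_2e^(t)(-3,2).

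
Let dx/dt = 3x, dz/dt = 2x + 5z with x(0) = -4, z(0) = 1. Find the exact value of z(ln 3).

-621

A = [[3,0],[2,5]]; eigenvalues λ = 5, 3.
Eigenvectors: (0,1) for λ=5, (1,-1) for λ=3.
From the initial condition, c_1 = -3, c_2 = -4.
z(ln 3) = (-3)(3^5)(1) + (-4)(3^3)(-1) = -621.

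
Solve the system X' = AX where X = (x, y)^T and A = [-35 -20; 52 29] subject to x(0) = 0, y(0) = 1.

Coefficient matrix A = [[-35, -20], [52, 29]].
Characteristic polynomial det(A - λI) = λ^2 + 6λ + 25 = 0.
Eigenvalues λ = -3 ± 4i (complex conjugate pair).
For λ=-3+4i: an eigenvector is (1,-2) - i(2,-3) = (1 - 2i, -2 + 3i).
A real fundamental pair from Re and Im of e^((-3+4i)t)v: X_1 = e^(-3t)(cos(4t)·(1,-2) + sin(4t)·(2,-3)), X_2 = e^(-3t)(sin(4t)·(1,-2) - cos(4t)·(2,-3)).
General solution: C_1X_1 + C_2X_2.
Applying x(0)=0, y(0)=1 gives C_1=-2, C_2=-1.

x(t) = -5e^(-3t)sin(4t), y(t) = 8e^(-3t)sin(4t) + e^(-3t)cos(4t)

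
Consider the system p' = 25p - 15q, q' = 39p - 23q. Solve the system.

Coefficient matrix A = [[25, -15], [39, -23]].
Characteristic polynomial det(A - λI) = λ^2 - 2λ + 10 = 0.
Eigenvalues λ = 1 ± 3i (complex conjugate pair).
For λ=1+3i: an eigenvector is (-2,-3) - i(-1,-2) = (-2 + i, -3 + 2i).
A real fundamental pair from Re and Im of e^((1+3i)t)v: X_1 = e^(t)(cos(3t)·(-2,-3) + sin(3t)·(-1,-2)), X_2 = e^(t)(sin(3t)·(-2,-3) - cos(3t)·(-1,-2)).
General solution: c_1X_1 + c_2X_2.

p(t) = -c_1e^(t)sin(3t) - 2c_1e^(t)cos(3t) - 2c_2e^(t)sin(3t) + c_2e^(t)cos(3t), q(t) = -2c_1e^(t)sin(3t) - 3c_1e^(t)cos(3t) - 3c_2e^(t)sin(3t) + 2c_2e^(t)cos(3t)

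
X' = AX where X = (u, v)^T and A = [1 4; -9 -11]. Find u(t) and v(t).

Coefficient matrix A = [[1, 4], [-9, -11]].
Characteristic polynomial det(A - λI) = λ^2 + 10λ + 25 = 0.
Single eigenvalue λ = -5 with algebraic multiplicity 2.
Eigenvector v = (2,-3); generalized eigenvector w with (A-λI)w=v is (1,-1).
General solution: e^(-5t)[c_1·v + c_2·(t·v + w)].

u(t) = 2c_1e^(-5t) + 2c_2te^(-5t) + c_2e^(-5t), v(t) = -3c_1e^(-5t) - 3c_2te^(-5t) - c_2e^(-5t)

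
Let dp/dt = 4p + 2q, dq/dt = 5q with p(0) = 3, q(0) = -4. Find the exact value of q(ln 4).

-4096

A = [[4,2],[0,5]]; eigenvalues λ = 4, 5.
Eigenvectors: (-1,0) for λ=4, (2,1) for λ=5.
From the initial condition, c_1 = -11, c_2 = -4.
q(ln 4) = (-11)(4^4)(0) + (-4)(4^5)(1) = -4096.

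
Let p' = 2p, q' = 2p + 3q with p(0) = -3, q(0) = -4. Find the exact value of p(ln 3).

A = [[2,0],[2,3]]; eigenvalues λ = 3, 2.
Eigenvectors: (0,-1) for λ=3, (-1,2) for λ=2.
From the initial condition, c_1 = 10, c_2 = 3.
p(ln 3) = (10)(3^3)(0) + (3)(3^2)(-1) = -27.

-27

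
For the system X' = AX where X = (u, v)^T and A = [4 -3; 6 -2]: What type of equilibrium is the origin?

A = [[4,-3],[6,-2]]; det(A-λI) = λ^2 - 2λ + 10.
λ = 1 ± 3i: positive real part.

unstable spiral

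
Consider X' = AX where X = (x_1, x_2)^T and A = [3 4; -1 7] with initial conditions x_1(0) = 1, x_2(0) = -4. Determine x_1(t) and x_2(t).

x_1(t) = -18te^(5t) + e^(5t), x_2(t) = -9te^(5t) - 4e^(5t)

Coefficient matrix A = [[3, 4], [-1, 7]].
Characteristic polynomial det(A - λI) = λ^2 - 10λ + 25 = 0.
Single eigenvalue λ = 5 with algebraic multiplicity 2.
Eigenvector v = (2,1); generalized eigenvector w with (A-λI)w=v is (-1,0).
General solution: e^(5t)[K_1·v + K_2·(t·v + w)].
Applying x_1(0)=1, x_2(0)=-4 gives K_1=-4, K_2=-9.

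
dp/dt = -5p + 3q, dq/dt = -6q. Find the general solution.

Coefficient matrix A = [[-5, 3], [0, -6]].
Characteristic polynomial det(A - λI) = λ^2 + 11λ + 30 = 0.
Eigenvalues λ = -5, -6.
For λ=-5: (A-λI) row 1 is [0, 3], so an eigenvector is (-1, 0).
For λ=-6: (A-λI) row 1 is [1, 3], so an eigenvector is (3, -1).
General solution: c_1e^(-5t)(-1,0) + c_2e^(-6t)(3,-1).

p(t) = -c_1e^(-5t) + 3c_2e^(-6t), q(t) = -c_2e^(-6t)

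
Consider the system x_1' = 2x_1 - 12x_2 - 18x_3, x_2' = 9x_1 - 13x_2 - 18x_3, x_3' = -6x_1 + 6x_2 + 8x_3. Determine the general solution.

Coefficient matrix A = [[2, -12, -18], [9, -13, -18], [-6, 6, 8]].
det(A - λI) = 0 gives eigenvalues λ = 2, -1, -4.
For λ=2: eigenvector (1,3,-2).
For λ=-1: eigenvector (0,-3,2).
For λ=-4: eigenvector (1,-1,1).
General solution: c_1e^(2t)(1,3,-2) + c_2e^(-t)(0,-3,2) + c_3e^(-4t)(1,-1,1).

x_1(t) = c_1e^(2t) + c_3e^(-4t), x_2(t) = 3c_1e^(2t) - 3c_2e^(-t) - c_3e^(-4t), x_3(t) = -2c_1e^(2t) + 2c_2e^(-t) + c_3e^(-4t)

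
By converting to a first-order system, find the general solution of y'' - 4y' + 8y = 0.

y(t) = c_1e^(2t)cos(2t) + c_2e^(2t)sin(2t)

Let x_1 = y, x_2 = y'. Then x_1' = x_2 and x_2' = -8x_1 + 4x_2.
A = [[0,1],[-8,4]]; det(A-λI) = λ^2 - 4λ + 8.
Eigenvalues λ = 2 ± 2i.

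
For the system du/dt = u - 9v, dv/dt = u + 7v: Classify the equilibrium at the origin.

A = [[1,-9],[1,7]]; det(A-λI) = λ^2 - 8λ + 16.
repeated λ = 4 with a single eigenvector.

unstable improper node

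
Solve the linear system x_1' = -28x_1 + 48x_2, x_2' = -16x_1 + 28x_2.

Coefficient matrix A = [[-28, 48], [-16, 28]].
Characteristic polynomial det(A - λI) = λ^2 - 16 = 0.
Eigenvalues λ = 4, -4.
For λ=4: (A-λI) row 1 is [-32, 48], so an eigenvector is (-3, -2).
For λ=-4: (A-λI) row 1 is [-24, 48], so an eigenvector is (-2, -1).
General solution: c_1e^(4t)(-3,-2) + c_2e^(-4t)(-2,-1).

x_1(t) = -3c_1e^(4t) - 2c_2e^(-4t), x_2(t) = -2c_1e^(4t) - c_2e^(-4t)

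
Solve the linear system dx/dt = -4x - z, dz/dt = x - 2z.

Coefficient matrix A = [[-4, -1], [1, -2]].
Characteristic polynomial det(A - λI) = λ^2 + 6λ + 9 = 0.
Single eigenvalue λ = -3 with algebraic multiplicity 2.
Eigenvector v = (1,-1); generalized eigenvector w with (A-λI)w=v is (-1,0).
General solution: e^(-3t)[K_1·v + K_2·(t·v + w)].

x(t) = K_1e^(-3t) + K_2te^(-3t) - K_2e^(-3t), z(t) = -K_1e^(-3t) - K_2te^(-3t)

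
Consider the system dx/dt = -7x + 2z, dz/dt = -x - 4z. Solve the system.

Coefficient matrix A = [[-7, 2], [-1, -4]].
Characteristic polynomial det(A - λI) = λ^2 + 11λ + 30 = 0.
Eigenvalues λ = -5, -6.
For λ=-5: (A-λI) row 1 is [-2, 2], so an eigenvector is (1, 1).
For λ=-6: (A-λI) row 1 is [-1, 2], so an eigenvector is (-2, -1).
General solution: K_1e^(-5t)(1,1) + K_2e^(-6t)(-2,-1).

x(t) = K_1e^(-5t) - 2K_2e^(-6t), z(t) = K_1e^(-5t) - K_2e^(-6t)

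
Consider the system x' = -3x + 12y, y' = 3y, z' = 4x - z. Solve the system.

x(t) = C_1e^(-3t) + 2C_2e^(3t), y(t) = C_2e^(3t), z(t) = -2C_1e^(-3t) + 2C_2e^(3t) + C_3e^(-t)

Coefficient matrix A = [[-3, 12, 0], [0, 3, 0], [4, 0, -1]].
det(A - λI) = 0 gives eigenvalues λ = -3, 3, -1.
For λ=-3: eigenvector (1,0,-2).
For λ=3: eigenvector (2,1,2).
For λ=-1: eigenvector (0,0,1).
General solution: C_1e^(-3t)(1,0,-2) + C_2e^(3t)(2,1,2) + C_3e^(-t)(0,0,1).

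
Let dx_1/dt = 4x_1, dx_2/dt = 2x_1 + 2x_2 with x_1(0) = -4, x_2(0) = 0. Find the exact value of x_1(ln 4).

A = [[4,0],[2,2]]; eigenvalues λ = 4, 2.
Eigenvectors: (-1,-1) for λ=4, (0,1) for λ=2.
From the initial condition, c_1 = 4, c_2 = 4.
x_1(ln 4) = (4)(4^4)(-1) + (4)(4^2)(0) = -1024.

-1024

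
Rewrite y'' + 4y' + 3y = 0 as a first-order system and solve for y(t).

Let x_1 = y, x_2 = y'. Then x_1' = x_2 and x_2' = -3x_1 - 4x_2.
A = [[0,1],[-3,-4]]; det(A-λI) = λ^2 + 4λ + 3.
Eigenvalues λ = -3, -1 with eigenvectors (1,-3), (1,-1).

y(t) = C_1e^(-3t) + C_2e^(-t)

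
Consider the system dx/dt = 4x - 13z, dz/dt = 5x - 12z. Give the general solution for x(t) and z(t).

Coefficient matrix A = [[4, -13], [5, -12]].
Characteristic polynomial det(A - λI) = λ^2 + 8λ + 17 = 0.
Eigenvalues λ = -4 ± i (complex conjugate pair).
For λ=-4+i: an eigenvector is (-2,-1) - i(-3,-2) = (-2 + 3i, -1 + 2i).
A real fundamental pair from Re and Im of e^((-4+i)t)v: X_1 = e^(-4t)(cos(t)·(-2,-1) + sin(t)·(-3,-2)), X_2 = e^(-4t)(sin(t)·(-2,-1) - cos(t)·(-3,-2)).
General solution: c_1X_1 + c_2X_2.

x(t) = -3c_1e^(-4t)sin(t) - 2c_1e^(-4t)cos(t) - 2c_2e^(-4t)sin(t) + 3c_2e^(-4t)cos(t), z(t) = -2c_1e^(-4t)sin(t) - c_1e^(-4t)cos(t) - c_2e^(-4t)sin(t) + 2c_2e^(-4t)cos(t)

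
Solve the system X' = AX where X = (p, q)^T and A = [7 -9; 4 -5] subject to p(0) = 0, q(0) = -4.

p(t) = 36te^(t), q(t) = 24te^(t) - 4e^(t)

Coefficient matrix A = [[7, -9], [4, -5]].
Characteristic polynomial det(A - λI) = λ^2 - 2λ + 1 = 0.
Single eigenvalue λ = 1 with algebraic multiplicity 2.
Eigenvector v = (-3,-2); generalized eigenvector w with (A-λI)w=v is (1,1).
General solution: e^(t)[K_1·v + K_2·(t·v + w)].
Applying p(0)=0, q(0)=-4 gives K_1=-4, K_2=-12.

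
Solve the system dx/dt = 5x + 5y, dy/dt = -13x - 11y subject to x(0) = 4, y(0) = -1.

x(t) = 27e^(-3t)sin(t) + 4e^(-3t)cos(t), y(t) = -44e^(-3t)sin(t) - e^(-3t)cos(t)

Coefficient matrix A = [[5, 5], [-13, -11]].
Characteristic polynomial det(A - λI) = λ^2 + 6λ + 10 = 0.
Eigenvalues λ = -3 ± i (complex conjugate pair).
For λ=-3+i: an eigenvector is (1,-2) - i(-2,3) = (1 + 2i, -2 - 3i).
A real fundamental pair from Re and Im of e^((-3+i)t)v: X_1 = e^(-3t)(cos(t)·(1,-2) + sin(t)·(-2,3)), X_2 = e^(-3t)(sin(t)·(1,-2) - cos(t)·(-2,3)).
General solution: K_1X_1 + K_2X_2.
Applying x(0)=4, y(0)=-1 gives K_1=-10, K_2=7.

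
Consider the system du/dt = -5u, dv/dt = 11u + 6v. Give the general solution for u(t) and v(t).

Coefficient matrix A = [[-5, 0], [11, 6]].
Characteristic polynomial det(A - λI) = λ^2 - λ - 30 = 0.
Eigenvalues λ = -5, 6.
For λ=-5: (A-λI) row 2 is [11, 11], so an eigenvector is (-1, 1).
For λ=6: (A-λI) row 1 is [-11, 0], so an eigenvector is (0, 1).
General solution: K_1e^(-5t)(-1,1) + K_2e^(6t)(0,1).

u(t) = -K_1e^(-5t), v(t) = K_1e^(-5t) + K_2e^(6t)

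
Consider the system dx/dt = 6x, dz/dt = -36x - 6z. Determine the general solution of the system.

x(t) = -C_1e^(6t), z(t) = 3C_1e^(6t) + C_2e^(-6t)

Coefficient matrix A = [[6, 0], [-36, -6]].
Characteristic polynomial det(A - λI) = λ^2 - 36 = 0.
Eigenvalues λ = 6, -6.
For λ=6: (A-λI) row 2 is [-36, -12], so an eigenvector is (-1, 3).
For λ=-6: (A-λI) row 1 is [12, 0], so an eigenvector is (0, 1).
General solution: C_1e^(6t)(-1,3) + C_2e^(-6t)(0,1).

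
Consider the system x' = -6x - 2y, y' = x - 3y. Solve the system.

Coefficient matrix A = [[-6, -2], [1, -3]].
Characteristic polynomial det(A - λI) = λ^2 + 9λ + 20 = 0.
Eigenvalues λ = -5, -4.
For λ=-5: (A-λI) row 1 is [-1, -2], so an eigenvector is (-2, 1).
For λ=-4: (A-λI) row 1 is [-2, -2], so an eigenvector is (1, -1).
General solution: C_1e^(-5t)(-2,1) + C_2e^(-4t)(1,-1).

x(t) = -2C_1e^(-5t) + C_2e^(-4t), y(t) = C_1e^(-5t) - C_2e^(-4t)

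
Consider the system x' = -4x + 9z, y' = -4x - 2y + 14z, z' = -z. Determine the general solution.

Coefficient matrix A = [[-4, 0, 9], [-4, -2, 14], [0, 0, -1]].
det(A - λI) = 0 gives eigenvalues λ = -2, -1, -4.
For λ=-2: eigenvector (0,1,0).
For λ=-1: eigenvector (3,2,1).
For λ=-4: eigenvector (-1,-2,0).
General solution: C_1e^(-2t)(0,1,0) + C_2e^(-t)(3,2,1) + C_3e^(-4t)(-1,-2,0).

x(t) = 3C_2e^(-t) - C_3e^(-4t), y(t) = C_1e^(-2t) + 2C_2e^(-t) - 2C_3e^(-4t), z(t) = C_2e^(-t)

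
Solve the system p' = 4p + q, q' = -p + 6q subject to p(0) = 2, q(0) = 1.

p(t) = -te^(5t) + 2e^(5t), q(t) = -te^(5t) + e^(5t)

Coefficient matrix A = [[4, 1], [-1, 6]].
Characteristic polynomial det(A - λI) = λ^2 - 10λ + 25 = 0.
Single eigenvalue λ = 5 with algebraic multiplicity 2.
Eigenvector v = (-1,-1); generalized eigenvector w with (A-λI)w=v is (2,1).
General solution: e^(5t)[K_1·v + K_2·(t·v + w)].
Applying p(0)=2, q(0)=1 gives K_1=0, K_2=1.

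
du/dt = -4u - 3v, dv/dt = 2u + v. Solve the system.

Coefficient matrix A = [[-4, -3], [2, 1]].
Characteristic polynomial det(A - λI) = λ^2 + 3λ + 2 = 0.
Eigenvalues λ = -1, -2.
For λ=-1: (A-λI) row 1 is [-3, -3], so an eigenvector is (-1, 1).
For λ=-2: (A-λI) row 1 is [-2, -3], so an eigenvector is (-3, 2).
General solution: K_1e^(-t)(-1,1) + K_2e^(-2t)(-3,2).

u(t) = -K_1e^(-t) - 3K_2e^(-2t), v(t) = K_1e^(-t) + 2K_2e^(-2t)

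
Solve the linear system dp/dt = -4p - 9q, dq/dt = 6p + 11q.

p(t) = -K_1e^(5t) - 3K_2e^(2t), q(t) = K_1e^(5t) + 2K_2e^(2t)

Coefficient matrix A = [[-4, -9], [6, 11]].
Characteristic polynomial det(A - λI) = λ^2 - 7λ + 10 = 0.
Eigenvalues λ = 5, 2.
For λ=5: (A-λI) row 1 is [-9, -9], so an eigenvector is (-1, 1).
For λ=2: (A-λI) row 1 is [-6, -9], so an eigenvector is (-3, 2).
General solution: K_1e^(5t)(-1,1) + K_2e^(2t)(-3,2).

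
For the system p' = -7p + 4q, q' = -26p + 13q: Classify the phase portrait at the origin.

unstable spiral

A = [[-7,4],[-26,13]]; det(A-λI) = λ^2 - 6λ + 13.
λ = 3 ± 2i: positive real part.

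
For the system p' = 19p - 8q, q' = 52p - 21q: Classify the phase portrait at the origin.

A = [[19,-8],[52,-21]]; det(A-λI) = λ^2 + 2λ + 17.
λ = -1 ± 4i: negative real part.

stable spiral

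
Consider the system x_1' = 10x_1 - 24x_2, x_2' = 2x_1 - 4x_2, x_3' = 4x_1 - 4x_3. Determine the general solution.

x_1(t) = -3C_1e^(2t) + 4C_2e^(4t), x_2(t) = -C_1e^(2t) + C_2e^(4t), x_3(t) = -2C_1e^(2t) + 2C_2e^(4t) + C_3e^(-4t)

Coefficient matrix A = [[10, -24, 0], [2, -4, 0], [4, 0, -4]].
det(A - λI) = 0 gives eigenvalues λ = 2, 4, -4.
For λ=2: eigenvector (-3,-1,-2).
For λ=4: eigenvector (4,1,2).
For λ=-4: eigenvector (0,0,1).
General solution: C_1e^(2t)(-3,-1,-2) + C_2e^(4t)(4,1,2) + C_3e^(-4t)(0,0,1).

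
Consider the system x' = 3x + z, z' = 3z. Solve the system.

Coefficient matrix A = [[3, 1], [0, 3]].
Characteristic polynomial det(A - λI) = λ^2 - 6λ + 9 = 0.
Single eigenvalue λ = 3 with algebraic multiplicity 2.
Eigenvector v = (1,0); generalized eigenvector w with (A-λI)w=v is (-3,1).
General solution: e^(3t)[K_1·v + K_2·(t·v + w)].

x(t) = K_1e^(3t) + K_2te^(3t) - 3K_2e^(3t), z(t) = K_2e^(3t)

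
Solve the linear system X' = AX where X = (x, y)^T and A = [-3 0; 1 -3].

Coefficient matrix A = [[-3, 0], [1, -3]].
Characteristic polynomial det(A - λI) = λ^2 + 6λ + 9 = 0.
Single eigenvalue λ = -3 with algebraic multiplicity 2.
Eigenvector v = (0,1); generalized eigenvector w with (A-λI)w=v is (1,-3).
General solution: e^(-3t)[c_1·v + c_2·(t·v + w)].

x(t) = c_2e^(-3t), y(t) = c_1e^(-3t) + c_2te^(-3t) - 3c_2e^(-3t)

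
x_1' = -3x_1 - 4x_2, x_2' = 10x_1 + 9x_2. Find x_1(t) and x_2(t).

Coefficient matrix A = [[-3, -4], [10, 9]].
Characteristic polynomial det(A - λI) = λ^2 - 6λ + 13 = 0.
Eigenvalues λ = 3 ± 2i (complex conjugate pair).
For λ=3+2i: an eigenvector is (-1,1) - i(1,-2) = (-1 - i, 1 + 2i).
A real fundamental pair from Re and Im of e^((3+2i)t)v: X_1 = e^(3t)(cos(2t)·(-1,1) + sin(2t)·(1,-2)), X_2 = e^(3t)(sin(2t)·(-1,1) - cos(2t)·(1,-2)).
General solution: c_1X_1 + c_2X_2.

x_1(t) = c_1e^(3t)sin(2t) - c_1e^(3t)cos(2t) - c_2e^(3t)sin(2t) - c_2e^(3t)cos(2t), x_2(t) = -2c_1e^(3t)sin(2t) + c_1e^(3t)cos(2t) + c_2e^(3t)sin(2t) + 2c_2e^(3t)cos(2t)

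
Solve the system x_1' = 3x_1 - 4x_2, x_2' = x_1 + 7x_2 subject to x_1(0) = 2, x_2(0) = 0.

Coefficient matrix A = [[3, -4], [1, 7]].
Characteristic polynomial det(A - λI) = λ^2 - 10λ + 25 = 0.
Single eigenvalue λ = 5 with algebraic multiplicity 2.
Eigenvector v = (2,-1); generalized eigenvector w with (A-λI)w=v is (-3,1).
General solution: e^(5t)[C_1·v + C_2·(t·v + w)].
Applying x_1(0)=2, x_2(0)=0 gives C_1=-2, C_2=-2.

x_1(t) = -4te^(5t) + 2e^(5t), x_2(t) = 2te^(5t)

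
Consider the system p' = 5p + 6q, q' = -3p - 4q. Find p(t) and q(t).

p(t) = C_1e^(-t) + 2C_2e^(2t), q(t) = -C_1e^(-t) - C_2e^(2t)

Coefficient matrix A = [[5, 6], [-3, -4]].
Characteristic polynomial det(A - λI) = λ^2 - λ - 2 = 0.
Eigenvalues λ = -1, 2.
For λ=-1: (A-λI) row 1 is [6, 6], so an eigenvector is (1, -1).
For λ=2: (A-λI) row 1 is [3, 6], so an eigenvector is (2, -1).
General solution: C_1e^(-t)(1,-1) + C_2e^(2t)(2,-1).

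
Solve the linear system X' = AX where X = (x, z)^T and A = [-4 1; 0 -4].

Coefficient matrix A = [[-4, 1], [0, -4]].
Characteristic polynomial det(A - λI) = λ^2 + 8λ + 16 = 0.
Single eigenvalue λ = -4 with algebraic multiplicity 2.
Eigenvector v = (1,0); generalized eigenvector w with (A-λI)w=v is (-1,1).
General solution: e^(-4t)[c_1·v + c_2·(t·v + w)].

x(t) = c_1e^(-4t) + c_2te^(-4t) - c_2e^(-4t), z(t) = c_2e^(-4t)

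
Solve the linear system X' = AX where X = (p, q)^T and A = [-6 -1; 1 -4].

Coefficient matrix A = [[-6, -1], [1, -4]].
Characteristic polynomial det(A - λI) = λ^2 + 10λ + 25 = 0.
Single eigenvalue λ = -5 with algebraic multiplicity 2.
Eigenvector v = (-1,1); generalized eigenvector w with (A-λI)w=v is (3,-2).
General solution: e^(-5t)[c_1·v + c_2·(t·v + w)].

p(t) = -c_1e^(-5t) - c_2te^(-5t) + 3c_2e^(-5t), q(t) = c_1e^(-5t) + c_2te^(-5t) - 2c_2e^(-5t)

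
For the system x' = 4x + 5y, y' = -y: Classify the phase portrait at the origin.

saddle

A = [[4,5],[0,-1]]; det(A-λI) = λ^2 - 3λ - 4.
λ = -1, 4: opposite signs.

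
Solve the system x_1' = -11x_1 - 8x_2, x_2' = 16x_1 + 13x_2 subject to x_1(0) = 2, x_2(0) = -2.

Coefficient matrix A = [[-11, -8], [16, 13]].
Characteristic polynomial det(A - λI) = λ^2 - 2λ - 15 = 0.
Eigenvalues λ = -3, 5.
For λ=-3: (A-λI) row 1 is [-8, -8], so an eigenvector is (1, -1).
For λ=5: (A-λI) row 1 is [-16, -8], so an eigenvector is (1, -2).
General solution: K_1e^(-3t)(1,-1) + K_2e^(5t)(1,-2).
Applying x_1(0)=2, x_2(0)=-2 gives K_1=2, K_2=0.

x_1(t) = 2e^(-3t), x_2(t) = -2e^(-3t)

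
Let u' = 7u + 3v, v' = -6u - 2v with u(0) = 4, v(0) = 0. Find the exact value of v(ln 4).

A = [[7,3],[-6,-2]]; eigenvalues λ = 1, 4.
Eigenvectors: (1,-2) for λ=1, (1,-1) for λ=4.
From the initial condition, c_1 = -4, c_2 = 8.
v(ln 4) = (-4)(4^1)(-2) + (8)(4^4)(-1) = -2016.

-2016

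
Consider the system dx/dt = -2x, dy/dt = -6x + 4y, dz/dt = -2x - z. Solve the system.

Coefficient matrix A = [[-2, 0, 0], [-6, 4, 0], [-2, 0, -1]].
det(A - λI) = 0 gives eigenvalues λ = -2, 4, -1.
For λ=-2: eigenvector (1,1,2).
For λ=4: eigenvector (0,1,0).
For λ=-1: eigenvector (0,0,1).
General solution: K_1e^(-2t)(1,1,2) + K_2e^(4t)(0,1,0) + K_3e^(-t)(0,0,1).

x(t) = K_1e^(-2t), y(t) = K_1e^(-2t) + K_2e^(4t), z(t) = 2K_1e^(-2t) + K_3e^(-t)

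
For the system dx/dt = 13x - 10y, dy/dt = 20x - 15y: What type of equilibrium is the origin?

A = [[13,-10],[20,-15]]; det(A-λI) = λ^2 + 2λ + 5.
λ = -1 ± 2i: negative real part.

stable spiral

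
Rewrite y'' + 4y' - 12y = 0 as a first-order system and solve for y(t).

y(t) = c_1e^(-6t) + c_2e^(2t)

Let x_1 = y, x_2 = y'. Then x_1' = x_2 and x_2' = 12x_1 - 4x_2.
A = [[0,1],[12,-4]]; det(A-λI) = λ^2 + 4λ - 12.
Eigenvalues λ = -6, 2 with eigenvectors (1,-6), (1,2).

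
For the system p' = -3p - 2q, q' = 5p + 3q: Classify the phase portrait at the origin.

A = [[-3,-2],[5,3]]; det(A-λI) = λ^2 + 1.
λ = 0 ± i: zero real part.

center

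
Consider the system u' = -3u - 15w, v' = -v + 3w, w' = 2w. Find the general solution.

Coefficient matrix A = [[-3, 0, -15], [0, -1, 3], [0, 0, 2]].
det(A - λI) = 0 gives eigenvalues λ = -3, 2, -1.
For λ=-3: eigenvector (1,0,0).
For λ=2: eigenvector (-3,1,1).
For λ=-1: eigenvector (0,-1,0).
General solution: K_1e^(-3t)(1,0,0) + K_2e^(2t)(-3,1,1) + K_3e^(-t)(0,-1,0).

u(t) = K_1e^(-3t) - 3K_2e^(2t), v(t) = K_2e^(2t) - K_3e^(-t), w(t) = K_2e^(2t)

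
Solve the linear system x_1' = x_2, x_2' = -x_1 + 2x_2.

x_1(t) = K_1e^(t) + K_2te^(t) - 3K_2e^(t), x_2(t) = K_1e^(t) + K_2te^(t) - 2K_2e^(t)

Coefficient matrix A = [[0, 1], [-1, 2]].
Characteristic polynomial det(A - λI) = λ^2 - 2λ + 1 = 0.
Single eigenvalue λ = 1 with algebraic multiplicity 2.
Eigenvector v = (1,1); generalized eigenvector w with (A-λI)w=v is (-3,-2).
General solution: e^(t)[K_1·v + K_2·(t·v + w)].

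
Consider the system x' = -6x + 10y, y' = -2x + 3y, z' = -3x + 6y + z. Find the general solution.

x(t) = 5c_1e^(-2t) + 2c_2e^(-t), y(t) = 2c_1e^(-2t) + c_2e^(-t), z(t) = c_1e^(-2t) + c_3e^(t)

Coefficient matrix A = [[-6, 10, 0], [-2, 3, 0], [-3, 6, 1]].
det(A - λI) = 0 gives eigenvalues λ = -2, -1, 1.
For λ=-2: eigenvector (5,2,1).
For λ=-1: eigenvector (2,1,0).
For λ=1: eigenvector (0,0,1).
General solution: c_1e^(-2t)(5,2,1) + c_2e^(-t)(2,1,0) + c_3e^(t)(0,0,1).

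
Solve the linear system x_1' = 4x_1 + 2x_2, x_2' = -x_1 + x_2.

Coefficient matrix A = [[4, 2], [-1, 1]].
Characteristic polynomial det(A - λI) = λ^2 - 5λ + 6 = 0.
Eigenvalues λ = 2, 3.
For λ=2: (A-λI) row 1 is [2, 2], so an eigenvector is (1, -1).
For λ=3: (A-λI) row 1 is [1, 2], so an eigenvector is (-2, 1).
General solution: c_1e^(2t)(1,-1) + c_2e^(3t)(-2,1).

x_1(t) = c_1e^(2t) - 2c_2e^(3t), x_2(t) = -c_1e^(2t) + c_2e^(3t)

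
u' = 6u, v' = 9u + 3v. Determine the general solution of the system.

u(t) = c_2e^(6t), v(t) = c_1e^(3t) + 3c_2e^(6t)

Coefficient matrix A = [[6, 0], [9, 3]].
Characteristic polynomial det(A - λI) = λ^2 - 9λ + 18 = 0.
Eigenvalues λ = 3, 6.
For λ=3: (A-λI) row 1 is [3, 0], so an eigenvector is (0, 1).
For λ=6: (A-λI) row 2 is [9, -3], so an eigenvector is (1, 3).
General solution: c_1e^(3t)(0,1) + c_2e^(6t)(1,3).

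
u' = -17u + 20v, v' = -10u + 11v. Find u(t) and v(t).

Coefficient matrix A = [[-17, 20], [-10, 11]].
Characteristic polynomial det(A - λI) = λ^2 + 6λ + 13 = 0.
Eigenvalues λ = -3 ± 2i (complex conjugate pair).
For λ=-3+2i: an eigenvector is (-1,-1) - i(-3,-2) = (-1 + 3i, -1 + 2i).
A real fundamental pair from Re and Im of e^((-3+2i)t)v: X_1 = e^(-3t)(cos(2t)·(-1,-1) + sin(2t)·(-3,-2)), X_2 = e^(-3t)(sin(2t)·(-1,-1) - cos(2t)·(-3,-2)).
General solution: C_1X_1 + C_2X_2.

u(t) = -3C_1e^(-3t)sin(2t) - C_1e^(-3t)cos(2t) - C_2e^(-3t)sin(2t) + 3C_2e^(-3t)cos(2t), v(t) = -2C_1e^(-3t)sin(2t) - C_1e^(-3t)cos(2t) - C_2e^(-3t)sin(2t) + 2C_2e^(-3t)cos(2t)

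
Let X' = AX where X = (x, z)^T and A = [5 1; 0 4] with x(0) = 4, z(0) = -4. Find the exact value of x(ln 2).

A = [[5,1],[0,4]]; eigenvalues λ = 5, 4.
Eigenvectors: (1,0) for λ=5, (-1,1) for λ=4.
From the initial condition, c_1 = 0, c_2 = -4.
x(ln 2) = (0)(2^5)(1) + (-4)(2^4)(-1) = 64.

64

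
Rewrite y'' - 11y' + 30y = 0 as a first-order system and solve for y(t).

y(t) = C_1e^(6t) + C_2e^(5t)

Let x_1 = y, x_2 = y'. Then x_1' = x_2 and x_2' = -30x_1 + 11x_2.
A = [[0,1],[-30,11]]; det(A-λI) = λ^2 - 11λ + 30.
Eigenvalues λ = 6, 5 with eigenvectors (1,6), (1,5).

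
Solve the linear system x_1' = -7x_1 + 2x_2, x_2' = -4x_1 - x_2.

Coefficient matrix A = [[-7, 2], [-4, -1]].
Characteristic polynomial det(A - λI) = λ^2 + 8λ + 15 = 0.
Eigenvalues λ = -3, -5.
For λ=-3: (A-λI) row 1 is [-4, 2], so an eigenvector is (-1, -2).
For λ=-5: (A-λI) row 1 is [-2, 2], so an eigenvector is (-1, -1).
General solution: K_1e^(-3t)(-1,-2) + K_2e^(-5t)(-1,-1).

x_1(t) = -K_1e^(-3t) - K_2e^(-5t), x_2(t) = -2K_1e^(-3t) - K_2e^(-5t)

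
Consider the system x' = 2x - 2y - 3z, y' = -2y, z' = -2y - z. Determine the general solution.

Coefficient matrix A = [[2, -2, -3], [0, -2, 0], [0, -2, -1]].
det(A - λI) = 0 gives eigenvalues λ = -2, 2, -1.
For λ=-2: eigenvector (2,1,2).
For λ=2: eigenvector (1,0,0).
For λ=-1: eigenvector (1,0,1).
General solution: K_1e^(-2t)(2,1,2) + K_2e^(2t)(1,0,0) + K_3e^(-t)(1,0,1).

x(t) = 2K_1e^(-2t) + K_2e^(2t) + K_3e^(-t), y(t) = K_1e^(-2t), z(t) = 2K_1e^(-2t) + K_3e^(-t)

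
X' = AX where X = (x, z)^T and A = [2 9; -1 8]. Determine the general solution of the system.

x(t) = 3c_1e^(5t) + 3c_2te^(5t) + 2c_2e^(5t), z(t) = c_1e^(5t) + c_2te^(5t) + c_2e^(5t)

Coefficient matrix A = [[2, 9], [-1, 8]].
Characteristic polynomial det(A - λI) = λ^2 - 10λ + 25 = 0.
Single eigenvalue λ = 5 with algebraic multiplicity 2.
Eigenvector v = (3,1); generalized eigenvector w with (A-λI)w=v is (2,1).
General solution: e^(5t)[c_1·v + c_2·(t·v + w)].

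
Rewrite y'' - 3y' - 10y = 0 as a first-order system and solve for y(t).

Let x_1 = y, x_2 = y'. Then x_1' = x_2 and x_2' = 10x_1 + 3x_2.
A = [[0,1],[10,3]]; det(A-λI) = λ^2 - 3λ - 10.
Eigenvalues λ = -2, 5 with eigenvectors (1,-2), (1,5).

y(t) = K_1e^(-2t) + K_2e^(5t)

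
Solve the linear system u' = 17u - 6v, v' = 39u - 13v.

u(t) = C_1e^(2t)sin(3t) - C_1e^(2t)cos(3t) - C_2e^(2t)sin(3t) - C_2e^(2t)cos(3t), v(t) = 2C_1e^(2t)sin(3t) - 3C_1e^(2t)cos(3t) - 3C_2e^(2t)sin(3t) - 2C_2e^(2t)cos(3t)

Coefficient matrix A = [[17, -6], [39, -13]].
Characteristic polynomial det(A - λI) = λ^2 - 4λ + 13 = 0.
Eigenvalues λ = 2 ± 3i (complex conjugate pair).
For λ=2+3i: an eigenvector is (-1,-3) - i(1,2) = (-1 - i, -3 - 2i).
A real fundamental pair from Re and Im of e^((2+3i)t)v: X_1 = e^(2t)(cos(3t)·(-1,-3) + sin(3t)·(1,2)), X_2 = e^(2t)(sin(3t)·(-1,-3) - cos(3t)·(1,2)).
General solution: C_1X_1 + C_2X_2.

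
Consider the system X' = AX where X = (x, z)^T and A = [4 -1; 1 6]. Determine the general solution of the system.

x(t) = -C_1e^(5t) - C_2te^(5t) + C_2e^(5t), z(t) = C_1e^(5t) + C_2te^(5t)

Coefficient matrix A = [[4, -1], [1, 6]].
Characteristic polynomial det(A - λI) = λ^2 - 10λ + 25 = 0.
Single eigenvalue λ = 5 with algebraic multiplicity 2.
Eigenvector v = (-1,1); generalized eigenvector w with (A-λI)w=v is (1,0).
General solution: e^(5t)[C_1·v + C_2·(t·v + w)].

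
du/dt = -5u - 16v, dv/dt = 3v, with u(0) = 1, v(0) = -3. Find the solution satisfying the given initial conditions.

Coefficient matrix A = [[-5, -16], [0, 3]].
Characteristic polynomial det(A - λI) = λ^2 + 2λ - 15 = 0.
Eigenvalues λ = 3, -5.
For λ=3: (A-λI) row 1 is [-8, -16], so an eigenvector is (-2, 1).
For λ=-5: (A-λI) row 1 is [0, -16], so an eigenvector is (1, 0).
General solution: c_1e^(3t)(-2,1) + c_2e^(-5t)(1,0).
Applying u(0)=1, v(0)=-3 gives c_1=-3, c_2=-5.

u(t) = 6e^(3t) - 5e^(-5t), v(t) = -3e^(3t)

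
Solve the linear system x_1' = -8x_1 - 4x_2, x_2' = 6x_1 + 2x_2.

x_1(t) = 2K_1e^(-2t) + K_2e^(-4t), x_2(t) = -3K_1e^(-2t) - K_2e^(-4t)

Coefficient matrix A = [[-8, -4], [6, 2]].
Characteristic polynomial det(A - λI) = λ^2 + 6λ + 8 = 0.
Eigenvalues λ = -2, -4.
For λ=-2: (A-λI) row 1 is [-6, -4], so an eigenvector is (2, -3).
For λ=-4: (A-λI) row 1 is [-4, -4], so an eigenvector is (1, -1).
General solution: K_1e^(-2t)(2,-3) + K_2e^(-4t)(1,-1).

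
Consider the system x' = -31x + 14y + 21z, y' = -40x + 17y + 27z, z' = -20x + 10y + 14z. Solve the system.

Coefficient matrix A = [[-31, 14, 21], [-40, 17, 27], [-20, 10, 14]].
det(A - λI) = 0 gives eigenvalues λ = -3, -1, 4.
For λ=-3: eigenvector (1,2,0).
For λ=-1: eigenvector (0,3,-2).
For λ=4: eigenvector (1,1,1).
General solution: c_1e^(-3t)(1,2,0) + c_2e^(-t)(0,3,-2) + c_3e^(4t)(1,1,1).

x(t) = c_1e^(-3t) + c_3e^(4t), y(t) = 2c_1e^(-3t) + 3c_2e^(-t) + c_3e^(4t), z(t) = -2c_2e^(-t) + c_3e^(4t)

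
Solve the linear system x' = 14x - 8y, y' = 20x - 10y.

x(t) = C_1e^(2t)sin(4t) + C_1e^(2t)cos(4t) + C_2e^(2t)sin(4t) - C_2e^(2t)cos(4t), y(t) = 2C_1e^(2t)sin(4t) + C_1e^(2t)cos(4t) + C_2e^(2t)sin(4t) - 2C_2e^(2t)cos(4t)

Coefficient matrix A = [[14, -8], [20, -10]].
Characteristic polynomial det(A - λI) = λ^2 - 4λ + 20 = 0.
Eigenvalues λ = 2 ± 4i (complex conjugate pair).
For λ=2+4i: an eigenvector is (1,1) - i(1,2) = (1 - i, 1 - 2i).
A real fundamental pair from Re and Im of e^((2+4i)t)v: X_1 = e^(2t)(cos(4t)·(1,1) + sin(4t)·(1,2)), X_2 = e^(2t)(sin(4t)·(1,1) - cos(4t)·(1,2)).
General solution: C_1X_1 + C_2X_2.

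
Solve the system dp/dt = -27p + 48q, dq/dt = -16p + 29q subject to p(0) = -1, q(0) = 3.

p(t) = 21e^(5t) - 22e^(-3t), q(t) = 14e^(5t) - 11e^(-3t)

Coefficient matrix A = [[-27, 48], [-16, 29]].
Characteristic polynomial det(A - λI) = λ^2 - 2λ - 15 = 0.
Eigenvalues λ = -3, 5.
For λ=-3: (A-λI) row 1 is [-24, 48], so an eigenvector is (-2, -1).
For λ=5: (A-λI) row 1 is [-32, 48], so an eigenvector is (-3, -2).
General solution: C_1e^(-3t)(-2,-1) + C_2e^(5t)(-3,-2).
Applying p(0)=-1, q(0)=3 gives C_1=11, C_2=-7.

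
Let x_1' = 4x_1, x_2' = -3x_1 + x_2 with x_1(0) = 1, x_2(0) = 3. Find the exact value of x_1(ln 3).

A = [[4,0],[-3,1]]; eigenvalues λ = 1, 4.
Eigenvectors: (0,-1) for λ=1, (-1,1) for λ=4.
From the initial condition, c_1 = -4, c_2 = -1.
x_1(ln 3) = (-4)(3^1)(0) + (-1)(3^4)(-1) = 81.

81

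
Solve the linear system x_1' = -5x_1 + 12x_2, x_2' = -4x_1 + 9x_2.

Coefficient matrix A = [[-5, 12], [-4, 9]].
Characteristic polynomial det(A - λI) = λ^2 - 4λ + 3 = 0.
Eigenvalues λ = 1, 3.
For λ=1: (A-λI) row 1 is [-6, 12], so an eigenvector is (2, 1).
For λ=3: (A-λI) row 1 is [-8, 12], so an eigenvector is (3, 2).
General solution: C_1e^(t)(2,1) + C_2e^(3t)(3,2).

x_1(t) = 2C_1e^(t) + 3C_2e^(3t), x_2(t) = C_1e^(t) + 2C_2e^(3t)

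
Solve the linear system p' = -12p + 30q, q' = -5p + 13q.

p(t) = -2c_1e^(3t) + 3c_2e^(-2t), q(t) = -c_1e^(3t) + c_2e^(-2t)

Coefficient matrix A = [[-12, 30], [-5, 13]].
Characteristic polynomial det(A - λI) = λ^2 - λ - 6 = 0.
Eigenvalues λ = 3, -2.
For λ=3: (A-λI) row 1 is [-15, 30], so an eigenvector is (-2, -1).
For λ=-2: (A-λI) row 1 is [-10, 30], so an eigenvector is (3, 1).
General solution: c_1e^(3t)(-2,-1) + c_2e^(-2t)(3,1).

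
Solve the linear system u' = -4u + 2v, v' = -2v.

u(t) = -K_1e^(-4t) + K_2e^(-2t), v(t) = K_2e^(-2t)

Coefficient matrix A = [[-4, 2], [0, -2]].
Characteristic polynomial det(A - λI) = λ^2 + 6λ + 8 = 0.
Eigenvalues λ = -4, -2.
For λ=-4: (A-λI) row 1 is [0, 2], so an eigenvector is (-1, 0).
For λ=-2: (A-λI) row 1 is [-2, 2], so an eigenvector is (1, 1).
General solution: K_1e^(-4t)(-1,0) + K_2e^(-2t)(1,1).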